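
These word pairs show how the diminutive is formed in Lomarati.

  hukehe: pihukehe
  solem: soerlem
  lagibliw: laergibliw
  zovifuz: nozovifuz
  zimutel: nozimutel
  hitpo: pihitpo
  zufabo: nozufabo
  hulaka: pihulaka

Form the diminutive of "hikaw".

zufabo and hitpo both end in -o yet inflect differently (nozufabo, pihitpo), so the final letter is not what conditions the rule; the first letter is.
"hikaw" begins with h-. The stems beginning with h- (hitpo → pihitpo, hulaka → pihulaka, hukehe → pihukehe) add the prefix pi-.
The other patterns: stems beginning with z- add the prefix no-; stems beginning with l- or s- insert -er- after the first vowel.
So hikaw → pihikaw.

pihikaw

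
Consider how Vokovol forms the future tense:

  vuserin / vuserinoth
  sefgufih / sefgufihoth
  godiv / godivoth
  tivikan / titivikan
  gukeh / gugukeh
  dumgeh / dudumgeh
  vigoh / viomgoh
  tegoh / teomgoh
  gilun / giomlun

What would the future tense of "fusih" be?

"fusih" has last vowel 'i'. The stems whose last vowel is 'i' (vuserin → vuserinoth, sefgufih → sefgufihoth, godiv → godivoth) add -oth.
The other patterns: stems whose last vowel is 'a' or 'e' repeat the first consonant+vowel as a prefix; stems whose last vowel is 'o' or 'u' insert -om- after the first vowel.
So fusih → fusihoth.

fusihoth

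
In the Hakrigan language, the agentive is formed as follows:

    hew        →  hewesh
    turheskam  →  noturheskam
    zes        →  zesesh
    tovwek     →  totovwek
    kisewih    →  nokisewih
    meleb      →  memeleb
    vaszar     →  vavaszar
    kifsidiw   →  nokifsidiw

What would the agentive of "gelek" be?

hew and kifsidiw both end in -w yet inflect differently (hewesh, nokifsidiw), so the final letter is not what conditions the rule; the number of vowels is.
"gelek" has 2 vowels. The stems with 2 vowels (meleb → memeleb, vaszar → vavaszar, tovwek → totovwek) repeat the first consonant+vowel as a prefix.
So gelek → gegelek.

gegelek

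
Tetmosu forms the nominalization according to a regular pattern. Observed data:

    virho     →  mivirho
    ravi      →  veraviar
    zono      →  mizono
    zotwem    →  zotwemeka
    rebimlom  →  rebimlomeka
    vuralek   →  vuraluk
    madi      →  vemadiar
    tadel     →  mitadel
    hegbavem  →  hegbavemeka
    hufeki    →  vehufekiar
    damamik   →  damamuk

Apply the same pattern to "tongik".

hufeki and damamik both have last vowel 'i' yet inflect differently (vehufekiar, damamuk), so the last vowel is not what conditions the rule; the final letter is.
"tongik" ends in -k. The stems ending in -k (damamik → damamuk, vuralek → vuraluk) change the last vowel to 'u'.
The other patterns: stems ending in -i add ve- … -ar around the stem; stems ending in -m add -eka; stems ending in -l or -o add the prefix mi-.
So tongik → tonguk.

tonguk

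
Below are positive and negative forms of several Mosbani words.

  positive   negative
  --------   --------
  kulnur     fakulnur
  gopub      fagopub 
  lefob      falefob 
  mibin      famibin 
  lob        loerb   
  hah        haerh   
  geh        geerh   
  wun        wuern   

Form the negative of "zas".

zaers

gopub and lob both end in -b yet inflect differently (fagopub, loerb), so the final letter is not what conditions the rule; the number of vowels is.
"zas" has 1 vowel. The stems with 1 vowel (lob → loerb, hah → haerh, geh → geerh) insert -er- after the first vowel.
The other pattern: stems with 2 vowels add the prefix fa-.
So zas → zaers.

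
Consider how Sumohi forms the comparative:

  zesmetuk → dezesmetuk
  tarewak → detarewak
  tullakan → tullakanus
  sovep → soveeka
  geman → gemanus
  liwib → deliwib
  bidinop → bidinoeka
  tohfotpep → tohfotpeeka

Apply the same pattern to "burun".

burunus

"burun" ends in -n. The stems ending in -n (geman → gemanus, tullakan → tullakanus) add -us.
So burun → burunus.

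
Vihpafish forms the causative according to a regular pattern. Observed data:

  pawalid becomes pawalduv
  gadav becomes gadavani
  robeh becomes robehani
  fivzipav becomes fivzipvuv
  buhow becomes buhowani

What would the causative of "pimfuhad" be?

"pimfuhad" has 3 vowels. The stems with 3 vowels (pawalid → pawalduv, fivzipav → fivzipvuv) delete the last vowel and add -uv.
The other pattern: stems with 2 vowels add -ani.
So pimfuhad → pimfuhduv.

pimfuhduv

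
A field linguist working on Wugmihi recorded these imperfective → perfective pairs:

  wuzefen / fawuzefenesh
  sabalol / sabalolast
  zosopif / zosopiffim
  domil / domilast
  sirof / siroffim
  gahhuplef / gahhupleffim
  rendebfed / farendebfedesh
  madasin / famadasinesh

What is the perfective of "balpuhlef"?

balpuhleffim

"balpuhlef" ends in -f. The stems ending in -f (zosopif → zosopiffim, gahhuplef → gahhupleffim, sirof → siroffim) double the final consonant and add -im.
The other patterns: stems ending in -l add -ast; stems ending in -d or -n add fa- … -esh around the stem.
So balpuhlef → balpuhleffim.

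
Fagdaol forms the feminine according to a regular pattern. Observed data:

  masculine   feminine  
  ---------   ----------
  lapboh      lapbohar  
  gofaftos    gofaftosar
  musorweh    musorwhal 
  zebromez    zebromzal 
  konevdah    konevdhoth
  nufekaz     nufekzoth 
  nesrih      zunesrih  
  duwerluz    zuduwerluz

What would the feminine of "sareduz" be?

lapboh and musorweh both end in -h yet inflect differently (lapbohar, musorwhal), so the final letter is not what conditions the rule; the last vowel is.
"sareduz" has last vowel 'u'. The one such stem in the data (duwerluz → zuduwerluz) adds the prefix zu-, so the same rule applies.
The other patterns: stems whose last vowel is 'o' add -ar; stems whose last vowel is 'e' delete the last vowel and add -al; stems whose last vowel is 'a' delete the last vowel and add -oth.
So sareduz → zusareduz.

zusareduz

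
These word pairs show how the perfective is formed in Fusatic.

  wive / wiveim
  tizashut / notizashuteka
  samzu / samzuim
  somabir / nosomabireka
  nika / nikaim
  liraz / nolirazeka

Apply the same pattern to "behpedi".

behpediim

samzu and tizashut both have last vowel 'u' yet inflect differently (samzuim, notizashuteka), so the last vowel is not what conditions the rule; whether the stem ends in a vowel or a consonant is.
"behpedi" ends in a vowel. The stems ending in a vowel (samzu → samzuim, wive → wiveim, nika → nikaim) add -im.
The other pattern: stems ending in a consonant add no- … -eka around the stem.
So behpedi → behpediim.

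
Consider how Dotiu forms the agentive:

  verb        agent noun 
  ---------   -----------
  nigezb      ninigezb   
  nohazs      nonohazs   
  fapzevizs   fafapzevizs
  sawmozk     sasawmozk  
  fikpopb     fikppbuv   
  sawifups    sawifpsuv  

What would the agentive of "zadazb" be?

zazadazb

nohazs and sawifups both end in -s yet inflect differently (nonohazs, sawifpsuv), so the final letter is not what conditions the rule; the second-to-last letter is.
"zadazb" has second-to-last letter 'z'. The stems whose second-to-last letter is 'z' (nohazs → nonohazs, nigezb → ninigezb, fapzevizs → fafapzevizs) repeat the first consonant+vowel as a prefix.
So zadazb → zazadazb.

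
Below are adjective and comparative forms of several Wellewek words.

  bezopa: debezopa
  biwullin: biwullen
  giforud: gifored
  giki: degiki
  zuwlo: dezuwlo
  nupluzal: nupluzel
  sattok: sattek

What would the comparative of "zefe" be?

sattok and zuwlo both have last vowel 'o' yet inflect differently (sattek, dezuwlo), so the last vowel is not what conditions the rule; whether the stem ends in a vowel or a consonant is.
"zefe" ends in a vowel. The stems ending in a vowel (zuwlo → dezuwlo, bezopa → debezopa, giki → degiki) add the prefix de-.
So zefe → dezefe.

dezefe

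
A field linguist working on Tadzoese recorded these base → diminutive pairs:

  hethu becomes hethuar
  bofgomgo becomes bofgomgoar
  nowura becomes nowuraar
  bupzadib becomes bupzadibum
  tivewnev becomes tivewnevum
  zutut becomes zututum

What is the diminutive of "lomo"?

lomoar

"lomo" ends in a vowel. The stems ending in a vowel (hethu → hethuar, bofgomgo → bofgomgoar, nowura → nowuraar) add -ar.
The other pattern: stems ending in a consonant add -um.
So lomo → lomoar.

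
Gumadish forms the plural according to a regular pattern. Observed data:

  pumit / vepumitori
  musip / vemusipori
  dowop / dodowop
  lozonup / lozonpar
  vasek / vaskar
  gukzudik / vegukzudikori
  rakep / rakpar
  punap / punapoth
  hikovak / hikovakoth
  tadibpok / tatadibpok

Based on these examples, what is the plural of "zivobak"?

zivobakoth

dowop and punap both end in -p yet inflect differently (dodowop, punapoth), so the final letter is not what conditions the rule; the last vowel is.
"zivobak" has last vowel 'a'. The stems whose last vowel is 'a' (punap → punapoth, hikovak → hikovakoth) add -oth.
So zivobak → zivobakoth.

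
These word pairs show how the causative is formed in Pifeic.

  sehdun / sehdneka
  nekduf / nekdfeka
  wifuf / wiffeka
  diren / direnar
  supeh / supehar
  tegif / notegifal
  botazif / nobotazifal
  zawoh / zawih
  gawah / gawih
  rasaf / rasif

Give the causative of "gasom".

sehdun and diren both end in -n yet inflect differently (sehdneka, direnar), so the final letter is not what conditions the rule; the last vowel is.
"gasom" has last vowel 'o'. The one such stem in the data (zawoh → zawih) changes the last vowel to 'i' (as do gawah, rasaf), so the same rule applies.
The other patterns: stems whose last vowel is 'u' delete the last vowel and add -eka; stems whose last vowel is 'e' add -ar; stems whose last vowel is 'i' add no- … -al around the stem.
So gasom → gasim.

gasim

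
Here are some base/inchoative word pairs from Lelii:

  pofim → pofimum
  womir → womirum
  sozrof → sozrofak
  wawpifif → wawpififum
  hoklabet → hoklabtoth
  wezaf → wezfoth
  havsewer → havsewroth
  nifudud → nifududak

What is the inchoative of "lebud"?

lebudak

sozrof and wawpifif both end in -f yet inflect differently (sozrofak, wawpififum), so the final letter is not what conditions the rule; the last vowel is.
"lebud" has last vowel 'u'. The one such stem in the data (nifudud → nifududak) adds -ak, so the same rule applies.
The other patterns: stems whose last vowel is 'i' add -um; stems whose last vowel is 'a' or 'e' delete the last vowel and add -oth.
So lebud → lebudak.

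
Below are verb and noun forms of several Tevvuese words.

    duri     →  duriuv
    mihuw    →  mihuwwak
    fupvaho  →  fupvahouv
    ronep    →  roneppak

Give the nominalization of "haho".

hahouv

duri and ronep both have 2 vowels yet inflect differently (duriuv, roneppak), so the number of vowels is not what conditions the rule; whether the stem ends in a vowel or a consonant is.
"haho" ends in a vowel. The stems ending in a vowel (duri → duriuv, fupvaho → fupvahouv) add -uv.
The other pattern: stems ending in a consonant double the final consonant and add -ak.
So haho → hahouv.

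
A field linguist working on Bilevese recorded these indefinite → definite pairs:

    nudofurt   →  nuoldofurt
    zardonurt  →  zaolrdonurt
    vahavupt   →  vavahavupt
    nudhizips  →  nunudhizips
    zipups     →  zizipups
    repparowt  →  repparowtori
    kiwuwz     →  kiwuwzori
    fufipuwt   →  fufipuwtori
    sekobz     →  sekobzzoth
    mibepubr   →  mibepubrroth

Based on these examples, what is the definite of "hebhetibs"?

hebhetibssoth

"hebhetibs" has second-to-last letter 'b'. The stems whose second-to-last letter is 'b' (sekobz → sekobzzoth, mibepubr → mibepubrroth) double the final consonant and add -oth.
So hebhetibs → hebhetibssoth.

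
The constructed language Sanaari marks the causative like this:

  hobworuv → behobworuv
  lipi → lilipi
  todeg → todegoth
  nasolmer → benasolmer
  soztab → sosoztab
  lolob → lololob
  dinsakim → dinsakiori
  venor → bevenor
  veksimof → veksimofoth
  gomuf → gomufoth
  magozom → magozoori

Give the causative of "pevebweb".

pepevebweb

"pevebweb" ends in -b. The stems ending in -b (soztab → sosoztab, lolob → lololob) repeat the first consonant+vowel as a prefix.
The other patterns: stems ending in -f or -g add -oth; stems ending in -m drop the final letter and add -ori; stems ending in -r or -v add the prefix be-.
So pevebweb → pepevebweb.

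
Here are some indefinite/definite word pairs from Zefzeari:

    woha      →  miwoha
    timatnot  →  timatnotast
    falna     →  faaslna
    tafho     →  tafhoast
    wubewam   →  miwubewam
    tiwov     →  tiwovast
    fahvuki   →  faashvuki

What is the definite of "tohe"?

woha and falna both end in -a yet inflect differently (miwoha, faaslna), so the final letter is not what conditions the rule; the first letter is.
"tohe" begins with t-. The stems beginning with t- (tiwov → tiwovast, timatnot → timatnotast, tafho → tafhoast) add -ast.
So tohe → toheast.

toheast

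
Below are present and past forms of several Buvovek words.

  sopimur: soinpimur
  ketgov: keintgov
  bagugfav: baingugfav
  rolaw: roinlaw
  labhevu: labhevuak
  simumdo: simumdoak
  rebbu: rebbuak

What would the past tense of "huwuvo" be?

huwuvoak

sopimur and labhevu both have last vowel 'u' yet inflect differently (soinpimur, labhevuak), so the last vowel is not what conditions the rule; whether the stem ends in a vowel or a consonant is.
"huwuvo" ends in a vowel. The stems ending in a vowel (labhevu → labhevuak, simumdo → simumdoak, rebbu → rebbuak) add -ak.
The other pattern: stems ending in a consonant insert -in- after the first vowel.
So huwuvo → huwuvoak.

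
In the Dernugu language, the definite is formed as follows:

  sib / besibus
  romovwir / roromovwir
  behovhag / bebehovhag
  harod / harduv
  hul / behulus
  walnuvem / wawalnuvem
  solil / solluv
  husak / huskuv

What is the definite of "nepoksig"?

nenepoksig

hul and solil both end in -l yet inflect differently (behulus, solluv), so the final letter is not what conditions the rule; the number of vowels is.
"nepoksig" has 3 vowels. The stems with 3 vowels (behovhag → bebehovhag, romovwir → roromovwir, walnuvem → wawalnuvem) repeat the first consonant+vowel as a prefix.
So nepoksig → nenepoksig.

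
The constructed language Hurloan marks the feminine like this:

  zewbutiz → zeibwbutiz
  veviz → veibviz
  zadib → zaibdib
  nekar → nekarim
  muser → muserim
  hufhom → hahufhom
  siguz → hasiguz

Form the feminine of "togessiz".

toibgessiz

"togessiz" has last vowel 'i'. The stems whose last vowel is 'i' (zewbutiz → zeibwbutiz, veviz → veibviz, zadib → zaibdib) insert -ib- after the first vowel.
The other patterns: stems whose last vowel is 'a' or 'e' add -im; stems whose last vowel is 'o' or 'u' add the prefix ha-.
So togessiz → toibgessiz.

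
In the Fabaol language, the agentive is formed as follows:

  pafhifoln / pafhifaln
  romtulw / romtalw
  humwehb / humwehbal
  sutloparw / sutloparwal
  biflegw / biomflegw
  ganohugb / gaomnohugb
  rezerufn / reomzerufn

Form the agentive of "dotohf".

dotohfal

"dotohf" has second-to-last letter 'h'. The one such stem in the data (humwehb → humwehbal) adds -al, so the same rule applies.
The other patterns: stems whose second-to-last letter is 'l' change the last vowel to 'a'; stems whose second-to-last letter is 'f' or 'g' insert -om- after the first vowel.
So dotohf → dotohfal.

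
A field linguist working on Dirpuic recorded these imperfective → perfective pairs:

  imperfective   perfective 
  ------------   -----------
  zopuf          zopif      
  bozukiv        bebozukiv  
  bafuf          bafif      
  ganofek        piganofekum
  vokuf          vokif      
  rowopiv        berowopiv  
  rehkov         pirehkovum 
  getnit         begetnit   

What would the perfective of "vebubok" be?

rowopiv and rehkov both end in -v yet inflect differently (berowopiv, pirehkovum), so the final letter is not what conditions the rule; the last vowel is.
"vebubok" has last vowel 'o'. The one such stem in the data (rehkov → pirehkovum) adds pi- … -um around the stem, so the same rule applies.
The other patterns: stems whose last vowel is 'i' add the prefix be-; stems whose last vowel is 'u' change the last vowel to 'i'.
So vebubok → pivebubokum.

pivebubokum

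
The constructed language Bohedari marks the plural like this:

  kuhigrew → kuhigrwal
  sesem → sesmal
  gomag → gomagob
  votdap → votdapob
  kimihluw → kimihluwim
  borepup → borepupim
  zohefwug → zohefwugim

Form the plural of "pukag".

pukagob

"pukag" has last vowel 'a'. The stems whose last vowel is 'a' (gomag → gomagob, votdap → votdapob) add -ob.
So pukag → pukagob.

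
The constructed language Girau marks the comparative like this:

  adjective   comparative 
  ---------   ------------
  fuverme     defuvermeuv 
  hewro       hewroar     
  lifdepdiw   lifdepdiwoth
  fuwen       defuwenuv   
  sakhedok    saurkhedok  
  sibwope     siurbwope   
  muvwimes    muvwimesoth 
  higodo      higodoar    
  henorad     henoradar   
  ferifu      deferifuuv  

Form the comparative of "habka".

habkaar

"habka" begins with h-. The stems beginning with h- (hewro → hewroar, higodo → higodoar, henorad → henoradar) add -ar.
The other patterns: stems beginning with f- add de- … -uv around the stem; stems beginning with s- insert -ur- after the first vowel; stems beginning with l- or m- add -oth.
So habka → habkaar.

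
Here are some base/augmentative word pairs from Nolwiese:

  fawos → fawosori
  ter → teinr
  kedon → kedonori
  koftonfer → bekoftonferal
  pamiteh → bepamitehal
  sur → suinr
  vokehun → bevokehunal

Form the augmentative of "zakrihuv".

ter and koftonfer both end in -r yet inflect differently (teinr, bekoftonferal), so the final letter is not what conditions the rule; the number of vowels is.
"zakrihuv" has 3 vowels. The stems with 3 vowels (koftonfer → bekoftonferal, vokehun → bevokehunal, pamiteh → bepamitehal) add be- … -al around the stem.
The other patterns: stems with 1 vowel insert -in- after the first vowel; stems with 2 vowels add -ori.
So zakrihuv → bezakrihuval.

bezakrihuval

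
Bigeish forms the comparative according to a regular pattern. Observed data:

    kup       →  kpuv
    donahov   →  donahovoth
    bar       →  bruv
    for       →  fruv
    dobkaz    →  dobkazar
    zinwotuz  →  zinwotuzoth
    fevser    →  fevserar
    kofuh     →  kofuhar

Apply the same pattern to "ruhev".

ruhevar

for and fevser both end in -r yet inflect differently (fruv, fevserar), so the final letter is not what conditions the rule; the number of vowels is.
"ruhev" has 2 vowels. The stems with 2 vowels (fevser → fevserar, kofuh → kofuhar, dobkaz → dobkazar) add -ar.
The other patterns: stems with 1 vowel delete the last vowel and add -uv; stems with 3 vowels add -oth.
So ruhev → ruhevar.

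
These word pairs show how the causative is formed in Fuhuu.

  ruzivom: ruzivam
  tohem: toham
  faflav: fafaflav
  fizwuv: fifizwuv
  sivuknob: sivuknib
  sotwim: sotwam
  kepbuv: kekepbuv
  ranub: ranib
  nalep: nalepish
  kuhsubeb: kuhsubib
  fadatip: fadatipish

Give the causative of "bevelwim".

fizwuv and ranub both have last vowel 'u' yet inflect differently (fifizwuv, ranib), so the last vowel is not what conditions the rule; the final letter is.
"bevelwim" ends in -m. The stems ending in -m (sotwim → sotwam, tohem → toham, ruzivom → ruzivam) change the last vowel to 'a'.
The other patterns: stems ending in -v repeat the first consonant+vowel as a prefix; stems ending in -p add -ish; stems ending in -b change the last vowel to 'i'.
So bevelwim → bevelwam.

bevelwam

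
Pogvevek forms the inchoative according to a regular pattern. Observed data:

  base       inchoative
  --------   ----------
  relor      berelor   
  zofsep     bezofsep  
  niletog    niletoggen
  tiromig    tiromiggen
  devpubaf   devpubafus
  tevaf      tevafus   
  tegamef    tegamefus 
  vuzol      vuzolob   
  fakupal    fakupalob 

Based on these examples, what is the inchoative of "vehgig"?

vehgiggen

relor and niletog both have last vowel 'o' yet inflect differently (berelor, niletoggen), so the last vowel is not what conditions the rule; the final letter is.
"vehgig" ends in -g. The stems ending in -g (niletog → niletoggen, tiromig → tiromiggen) double the final consonant and add -en.
So vehgig → vehgiggen.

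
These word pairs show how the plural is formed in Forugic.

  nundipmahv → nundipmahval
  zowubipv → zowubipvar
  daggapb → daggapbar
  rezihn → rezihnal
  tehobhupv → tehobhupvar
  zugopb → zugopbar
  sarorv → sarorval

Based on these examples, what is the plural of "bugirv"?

bugirval

tehobhupv and nundipmahv both end in -v yet inflect differently (tehobhupvar, nundipmahval), so the final letter is not what conditions the rule; the second-to-last letter is.
"bugirv" has second-to-last letter 'r'. The one such stem in the data (sarorv → sarorval) adds -al, so the same rule applies.
The other pattern: stems whose second-to-last letter is 'p' add -ar.
So bugirv → bugirval.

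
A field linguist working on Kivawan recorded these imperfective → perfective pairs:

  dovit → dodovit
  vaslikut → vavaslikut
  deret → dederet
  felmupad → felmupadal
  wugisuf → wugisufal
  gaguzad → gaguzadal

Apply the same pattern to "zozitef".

vaslikut and wugisuf both have last vowel 'u' yet inflect differently (vavaslikut, wugisufal), so the last vowel is not what conditions the rule; the final letter is.
"zozitef" ends in -f. The one such stem in the data (wugisuf → wugisufal) adds -al, so the same rule applies.
The other pattern: stems ending in -t repeat the first consonant+vowel as a prefix.
So zozitef → zozitefal.

zozitefal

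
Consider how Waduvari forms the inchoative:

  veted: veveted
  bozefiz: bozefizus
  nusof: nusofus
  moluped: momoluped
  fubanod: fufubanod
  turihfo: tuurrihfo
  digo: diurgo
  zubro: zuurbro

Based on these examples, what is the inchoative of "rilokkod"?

fubanod and zubro both have last vowel 'o' yet inflect differently (fufubanod, zuurbro), so the last vowel is not what conditions the rule; the final letter is.
"rilokkod" ends in -d. The stems ending in -d (fubanod → fufubanod, veted → veveted, moluped → momoluped) repeat the first consonant+vowel as a prefix.
So rilokkod → ririlokkod.

ririlokkod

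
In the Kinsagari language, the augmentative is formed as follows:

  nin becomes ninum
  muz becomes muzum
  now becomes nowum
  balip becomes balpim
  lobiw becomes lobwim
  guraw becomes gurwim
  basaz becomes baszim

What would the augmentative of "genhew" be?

now and lobiw both end in -w yet inflect differently (nowum, lobwim), so the final letter is not what conditions the rule; the number of vowels is.
"genhew" has 2 vowels. The stems with 2 vowels (balip → balpim, lobiw → lobwim, guraw → gurwim) delete the last vowel and add -im.
The other pattern: stems with 1 vowel add -um.
So genhew → genhwim.

genhwim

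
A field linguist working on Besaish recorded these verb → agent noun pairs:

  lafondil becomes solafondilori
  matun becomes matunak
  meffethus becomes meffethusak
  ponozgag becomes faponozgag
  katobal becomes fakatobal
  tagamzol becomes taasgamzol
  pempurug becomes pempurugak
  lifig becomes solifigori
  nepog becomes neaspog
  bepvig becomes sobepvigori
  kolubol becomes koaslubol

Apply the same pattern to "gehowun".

gehowunak

"gehowun" has last vowel 'u'. The stems whose last vowel is 'u' (pempurug → pempurugak, matun → matunak, meffethus → meffethusak) add -ak.
So gehowun → gehowunak.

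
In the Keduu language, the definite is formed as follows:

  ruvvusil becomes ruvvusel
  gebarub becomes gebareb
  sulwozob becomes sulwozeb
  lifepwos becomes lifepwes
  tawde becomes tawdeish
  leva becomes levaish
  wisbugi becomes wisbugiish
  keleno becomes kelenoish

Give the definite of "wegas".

weges

ruvvusil and wisbugi both have last vowel 'i' yet inflect differently (ruvvusel, wisbugiish), so the last vowel is not what conditions the rule; whether the stem ends in a vowel or a consonant is.
"wegas" ends in a consonant. The stems ending in a consonant (ruvvusil → ruvvusel, gebarub → gebareb, sulwozob → sulwozeb) change the last vowel to 'e'.
So wegas → weges.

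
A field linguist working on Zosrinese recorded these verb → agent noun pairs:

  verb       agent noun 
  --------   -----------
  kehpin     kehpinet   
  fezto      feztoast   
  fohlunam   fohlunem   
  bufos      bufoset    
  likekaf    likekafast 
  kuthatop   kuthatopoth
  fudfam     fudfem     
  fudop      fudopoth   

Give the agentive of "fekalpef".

bufos and fudop both have last vowel 'o' yet inflect differently (bufoset, fudopoth), so the last vowel is not what conditions the rule; the final letter is.
"fekalpef" ends in -f. The one such stem in the data (likekaf → likekafast) adds -ast, so the same rule applies.
The other patterns: stems ending in -n or -s add -et; stems ending in -p add -oth; stems ending in -m change the last vowel to 'e'.
So fekalpef → fekalpefast.

fekalpefast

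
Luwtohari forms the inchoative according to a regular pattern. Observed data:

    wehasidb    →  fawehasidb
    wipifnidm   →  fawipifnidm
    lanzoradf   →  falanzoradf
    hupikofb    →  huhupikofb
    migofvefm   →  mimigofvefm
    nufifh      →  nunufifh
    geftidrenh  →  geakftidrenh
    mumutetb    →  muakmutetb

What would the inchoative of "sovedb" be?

wehasidb and hupikofb both end in -b yet inflect differently (fawehasidb, huhupikofb), so the final letter is not what conditions the rule; the second-to-last letter is.
"sovedb" has second-to-last letter 'd'. The stems whose second-to-last letter is 'd' (wehasidb → fawehasidb, wipifnidm → fawipifnidm, lanzoradf → falanzoradf) add the prefix fa-.
The other patterns: stems whose second-to-last letter is 'f' repeat the first consonant+vowel as a prefix; stems whose second-to-last letter is 'n' or 't' insert -ak- after the first vowel.
So sovedb → fasovedb.

fasovedb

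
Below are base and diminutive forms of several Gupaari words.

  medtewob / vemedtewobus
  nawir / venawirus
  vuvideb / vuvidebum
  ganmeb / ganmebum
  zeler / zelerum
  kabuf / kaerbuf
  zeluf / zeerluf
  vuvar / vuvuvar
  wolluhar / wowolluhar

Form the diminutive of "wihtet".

wihtetum

medtewob and vuvideb both end in -b yet inflect differently (vemedtewobus, vuvidebum), so the final letter is not what conditions the rule; the last vowel is.
"wihtet" has last vowel 'e'. The stems whose last vowel is 'e' (vuvideb → vuvidebum, ganmeb → ganmebum, zeler → zelerum) add -um.
The other patterns: stems whose last vowel is 'i' or 'o' add ve- … -us around the stem; stems whose last vowel is 'u' insert -er- after the first vowel; stems whose last vowel is 'a' repeat the first consonant+vowel as a prefix.
So wihtet → wihtetum.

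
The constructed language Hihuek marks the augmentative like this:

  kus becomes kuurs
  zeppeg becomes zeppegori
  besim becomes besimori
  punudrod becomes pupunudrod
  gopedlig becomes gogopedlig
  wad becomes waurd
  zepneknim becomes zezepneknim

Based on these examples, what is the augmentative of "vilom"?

vilomori

zeppeg and gopedlig both end in -g yet inflect differently (zeppegori, gogopedlig), so the final letter is not what conditions the rule; the number of vowels is.
"vilom" has 2 vowels. The stems with 2 vowels (zeppeg → zeppegori, besim → besimori) add -ori.
So vilom → vilomori.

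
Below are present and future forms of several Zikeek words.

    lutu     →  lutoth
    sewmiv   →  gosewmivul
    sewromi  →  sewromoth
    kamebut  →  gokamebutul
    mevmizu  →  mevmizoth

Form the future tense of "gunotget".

gogunotgetul

"gunotget" ends in a consonant. The stems ending in a consonant (sewmiv → gosewmivul, kamebut → gokamebutul) add go- … -ul around the stem.
The other pattern: stems ending in a vowel drop the final letter and add -oth.
So gunotget → gogunotgetul.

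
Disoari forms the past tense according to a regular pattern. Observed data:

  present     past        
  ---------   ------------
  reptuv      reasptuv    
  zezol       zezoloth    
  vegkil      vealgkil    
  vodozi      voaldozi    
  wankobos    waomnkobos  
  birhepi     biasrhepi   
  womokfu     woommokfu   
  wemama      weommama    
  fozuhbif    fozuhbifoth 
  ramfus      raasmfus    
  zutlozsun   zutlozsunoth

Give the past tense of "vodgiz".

voaldgiz

"vodgiz" begins with v-. The stems beginning with v- (vodozi → voaldozi, vegkil → vealgkil) insert -al- after the first vowel.
So vodgiz → voaldgiz.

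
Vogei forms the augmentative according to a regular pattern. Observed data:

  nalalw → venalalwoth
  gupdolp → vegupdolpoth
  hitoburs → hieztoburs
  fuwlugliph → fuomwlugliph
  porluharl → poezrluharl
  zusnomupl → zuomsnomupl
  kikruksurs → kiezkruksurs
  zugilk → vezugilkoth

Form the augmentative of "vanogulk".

vevanogulkoth

porluharl and zusnomupl both end in -l yet inflect differently (poezrluharl, zuomsnomupl), so the final letter is not what conditions the rule; the second-to-last letter is.
"vanogulk" has second-to-last letter 'l'. The stems whose second-to-last letter is 'l' (zugilk → vezugilkoth, nalalw → venalalwoth, gupdolp → vegupdolpoth) add ve- … -oth around the stem.
So vanogulk → vevanogulkoth.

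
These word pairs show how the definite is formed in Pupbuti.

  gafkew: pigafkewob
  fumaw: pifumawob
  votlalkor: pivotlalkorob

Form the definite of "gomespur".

Every pair shown (gafkew → pigafkewob, fumaw → pifumawob, votlalkor → pivotlalkorob) follows the same rule: add pi- … -ob around the stem.
So gomespur → pigomespurob.

pigomespurob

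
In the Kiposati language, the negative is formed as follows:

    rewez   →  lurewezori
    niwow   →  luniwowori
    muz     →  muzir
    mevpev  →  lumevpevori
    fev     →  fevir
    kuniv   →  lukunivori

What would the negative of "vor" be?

vorir

rewez and muz both end in -z yet inflect differently (lurewezori, muzir), so the final letter is not what conditions the rule; the number of vowels is.
"vor" has 1 vowel. The stems with 1 vowel (muz → muzir, fev → fevir) add -ir.
The other pattern: stems with 2 vowels add lu- … -ori around the stem.
So vor → vorir.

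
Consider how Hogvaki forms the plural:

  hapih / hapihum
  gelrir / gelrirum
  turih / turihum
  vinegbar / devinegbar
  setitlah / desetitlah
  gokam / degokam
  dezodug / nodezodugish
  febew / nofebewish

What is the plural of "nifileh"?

"nifileh" has last vowel 'e'. The one such stem in the data (febew → nofebewish) adds no- … -ish around the stem, so the same rule applies.
The other patterns: stems whose last vowel is 'i' add -um; stems whose last vowel is 'a' add the prefix de-.
So nifileh → nonifilehish.

nonifilehish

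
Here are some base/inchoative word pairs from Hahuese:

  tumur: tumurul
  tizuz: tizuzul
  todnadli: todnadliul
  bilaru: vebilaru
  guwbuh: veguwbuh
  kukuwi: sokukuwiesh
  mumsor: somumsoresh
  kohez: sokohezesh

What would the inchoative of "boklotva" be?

todnadli and kukuwi both end in -i yet inflect differently (todnadliul, sokukuwiesh), so the final letter is not what conditions the rule; the first letter is.
"boklotva" begins with b-. The one such stem in the data (bilaru → vebilaru) adds the prefix ve-, so the same rule applies.
The other patterns: stems beginning with t- add -ul; stems beginning with k- or m- add so- … -esh around the stem.
So boklotva → veboklotva.

veboklotva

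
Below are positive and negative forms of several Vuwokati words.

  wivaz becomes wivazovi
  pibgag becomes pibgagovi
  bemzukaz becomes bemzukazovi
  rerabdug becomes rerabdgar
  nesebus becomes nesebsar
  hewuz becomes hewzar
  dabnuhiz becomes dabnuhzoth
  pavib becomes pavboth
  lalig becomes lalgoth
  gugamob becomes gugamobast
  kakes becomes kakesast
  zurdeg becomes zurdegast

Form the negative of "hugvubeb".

"hugvubeb" has last vowel 'e'. The stems whose last vowel is 'e' (kakes → kakesast, zurdeg → zurdegast) add -ast.
So hugvubeb → hugvubebast.

hugvubebast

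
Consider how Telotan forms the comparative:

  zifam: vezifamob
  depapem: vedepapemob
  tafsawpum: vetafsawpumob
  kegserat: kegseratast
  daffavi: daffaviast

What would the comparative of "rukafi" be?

rukafiast

zifam and kegserat both have last vowel 'a' yet inflect differently (vezifamob, kegseratast), so the last vowel is not what conditions the rule; the final letter is.
"rukafi" ends in -i. The one such stem in the data (daffavi → daffaviast) adds -ast, so the same rule applies.
The other pattern: stems ending in -m add ve- … -ob around the stem.
So rukafi → rukafiast.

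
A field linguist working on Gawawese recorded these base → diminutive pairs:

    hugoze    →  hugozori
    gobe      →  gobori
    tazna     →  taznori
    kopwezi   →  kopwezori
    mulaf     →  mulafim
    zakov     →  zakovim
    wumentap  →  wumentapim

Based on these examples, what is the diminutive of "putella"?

"putella" ends in a vowel. The stems ending in a vowel (gobe → gobori, tazna → taznori, hugoze → hugozori) drop the final letter and add -ori.
The other pattern: stems ending in a consonant add -im.
So putella → putellori.

putellori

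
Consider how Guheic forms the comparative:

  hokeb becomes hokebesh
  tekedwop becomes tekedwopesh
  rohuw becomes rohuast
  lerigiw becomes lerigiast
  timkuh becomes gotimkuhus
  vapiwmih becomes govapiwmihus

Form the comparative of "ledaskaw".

rohuw and timkuh both have last vowel 'u' yet inflect differently (rohuast, gotimkuhus), so the last vowel is not what conditions the rule; the final letter is.
"ledaskaw" ends in -w. The stems ending in -w (rohuw → rohuast, lerigiw → lerigiast) drop the final letter and add -ast.
The other patterns: stems ending in -b or -p add -esh; stems ending in -h add go- … -us around the stem.
So ledaskaw → ledaskaast.

ledaskaast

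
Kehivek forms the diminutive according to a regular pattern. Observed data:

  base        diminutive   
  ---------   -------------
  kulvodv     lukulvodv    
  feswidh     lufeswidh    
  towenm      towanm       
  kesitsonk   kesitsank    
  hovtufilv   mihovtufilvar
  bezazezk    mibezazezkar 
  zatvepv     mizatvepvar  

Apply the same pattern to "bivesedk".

lubivesedk

kulvodv and hovtufilv both end in -v yet inflect differently (lukulvodv, mihovtufilvar), so the final letter is not what conditions the rule; the second-to-last letter is.
"bivesedk" has second-to-last letter 'd'. The stems whose second-to-last letter is 'd' (kulvodv → lukulvodv, feswidh → lufeswidh) add the prefix lu-.
So bivesedk → lubivesedk.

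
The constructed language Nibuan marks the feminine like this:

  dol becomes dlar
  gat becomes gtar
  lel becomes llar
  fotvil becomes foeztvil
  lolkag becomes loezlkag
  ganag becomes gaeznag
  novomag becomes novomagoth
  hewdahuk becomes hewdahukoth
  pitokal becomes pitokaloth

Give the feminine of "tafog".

taezfog

dol and fotvil both end in -l yet inflect differently (dlar, foeztvil), so the final letter is not what conditions the rule; the number of vowels is.
"tafog" has 2 vowels. The stems with 2 vowels (fotvil → foeztvil, lolkag → loezlkag, ganag → gaeznag) insert -ez- after the first vowel.
The other patterns: stems with 1 vowel delete the last vowel and add -ar; stems with 3 vowels add -oth.
So tafog → taezfog.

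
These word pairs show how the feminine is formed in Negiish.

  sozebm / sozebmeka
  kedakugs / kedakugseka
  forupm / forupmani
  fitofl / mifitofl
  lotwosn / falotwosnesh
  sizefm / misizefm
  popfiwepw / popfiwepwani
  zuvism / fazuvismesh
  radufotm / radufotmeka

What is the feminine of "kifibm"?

kifibmeka

"kifibm" has second-to-last letter 'b'. The one such stem in the data (sozebm → sozebmeka) adds -eka, so the same rule applies.
The other patterns: stems whose second-to-last letter is 's' add fa- … -esh around the stem; stems whose second-to-last letter is 'p' add -ani; stems whose second-to-last letter is 'f' add the prefix mi-.
So kifibm → kifibmeka.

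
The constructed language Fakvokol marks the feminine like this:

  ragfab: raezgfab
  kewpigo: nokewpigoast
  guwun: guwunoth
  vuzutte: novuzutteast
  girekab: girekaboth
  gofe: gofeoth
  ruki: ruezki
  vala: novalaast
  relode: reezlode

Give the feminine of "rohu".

"rohu" begins with r-. The stems beginning with r- (ragfab → raezgfab, ruki → ruezki, relode → reezlode) insert -ez- after the first vowel.
The other patterns: stems beginning with g- add -oth; stems beginning with k- or v- add no- … -ast around the stem.
So rohu → roezhu.

roezhu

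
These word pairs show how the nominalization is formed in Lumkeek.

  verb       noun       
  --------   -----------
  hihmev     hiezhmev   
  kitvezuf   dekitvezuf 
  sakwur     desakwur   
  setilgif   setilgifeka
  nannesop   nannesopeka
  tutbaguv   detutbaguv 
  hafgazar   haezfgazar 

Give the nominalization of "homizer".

hoezmizer

kitvezuf and setilgif both end in -f yet inflect differently (dekitvezuf, setilgifeka), so the final letter is not what conditions the rule; the last vowel is.
"homizer" has last vowel 'e'. The one such stem in the data (hihmev → hiezhmev) inserts -ez- after the first vowel (as does hafgazar), so the same rule applies.
So homizer → hoezmizer.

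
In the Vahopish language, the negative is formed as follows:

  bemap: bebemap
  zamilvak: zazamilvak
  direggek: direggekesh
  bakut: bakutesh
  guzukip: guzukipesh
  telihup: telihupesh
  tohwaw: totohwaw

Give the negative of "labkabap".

lalabkabap

"labkabap" has last vowel 'a'. The stems whose last vowel is 'a' (zamilvak → zazamilvak, tohwaw → totohwaw, bemap → bebemap) repeat the first consonant+vowel as a prefix.
The other pattern: stems whose last vowel is 'e', 'i' or 'u' add -esh.
So labkabap → lalabkabap.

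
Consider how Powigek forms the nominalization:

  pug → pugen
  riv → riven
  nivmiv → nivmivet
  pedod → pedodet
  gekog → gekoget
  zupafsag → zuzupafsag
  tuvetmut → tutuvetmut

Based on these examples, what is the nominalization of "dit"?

"dit" has 1 vowel. The stems with 1 vowel (pug → pugen, riv → riven) add -en.
So dit → diten.

diten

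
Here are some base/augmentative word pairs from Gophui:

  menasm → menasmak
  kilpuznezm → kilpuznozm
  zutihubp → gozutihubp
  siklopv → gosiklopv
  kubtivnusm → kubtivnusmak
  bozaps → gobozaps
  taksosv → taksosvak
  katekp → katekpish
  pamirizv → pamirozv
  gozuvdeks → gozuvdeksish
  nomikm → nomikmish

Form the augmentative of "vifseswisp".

vifseswispak

"vifseswisp" has second-to-last letter 's'. The stems whose second-to-last letter is 's' (menasm → menasmak, taksosv → taksosvak, kubtivnusm → kubtivnusmak) add -ak.
The other patterns: stems whose second-to-last letter is 'k' add -ish; stems whose second-to-last letter is 'b' or 'p' add the prefix go-; stems whose second-to-last letter is 'z' change the last vowel to 'o'.
So vifseswisp → vifseswispak.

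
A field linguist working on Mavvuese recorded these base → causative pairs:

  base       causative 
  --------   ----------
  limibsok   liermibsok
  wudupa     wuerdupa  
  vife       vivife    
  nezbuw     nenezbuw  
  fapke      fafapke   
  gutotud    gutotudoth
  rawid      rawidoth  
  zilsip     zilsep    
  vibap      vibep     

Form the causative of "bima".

nezbuw and gutotud both have last vowel 'u' yet inflect differently (nenezbuw, gutotudoth), so the last vowel is not what conditions the rule; the final letter is.
"bima" ends in -a. The one such stem in the data (wudupa → wuerdupa) inserts -er- after the first vowel (as does limibsok), so the same rule applies.
So bima → bierma.

bierma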